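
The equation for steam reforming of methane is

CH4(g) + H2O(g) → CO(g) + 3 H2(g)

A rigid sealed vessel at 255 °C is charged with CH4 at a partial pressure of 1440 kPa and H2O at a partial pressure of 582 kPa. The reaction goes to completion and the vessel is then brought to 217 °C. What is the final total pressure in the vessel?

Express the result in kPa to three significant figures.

At constant V, partial pressures at 255 °C are proportional to moles, so apply stoichiometry directly to pressures.
P(H2O) required for 1440 kPa of CH4 = (1/1) × 1440 = 1440 kPa; available 582 kPa, so H2O is limiting.
P(CH4) remaining = 1440 − (1/1) × 582 = 858.0 kPa
P(gaseous products) = (1+3)/1 × 582 = 2328 kPa
P_total at 255 °C = 858.0 + 2328 = 3186 kPa
Scaling to 217 °C: P = 3186 × 490.15/528.15 = 2957 kPa

2960 kPa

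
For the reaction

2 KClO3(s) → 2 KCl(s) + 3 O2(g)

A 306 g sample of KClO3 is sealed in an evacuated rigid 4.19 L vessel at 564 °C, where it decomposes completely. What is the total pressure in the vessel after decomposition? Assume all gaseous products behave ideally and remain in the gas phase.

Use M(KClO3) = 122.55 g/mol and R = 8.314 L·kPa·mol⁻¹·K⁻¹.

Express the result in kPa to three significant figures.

n(KClO3) = 306 / 122.55 = 2.497 mol
n(gas produced) = (3/2) × 2.497 = 3.745 mol
P = nRT/V = 3.745 × 8.314 × 837.15 / 4.19 = 6221 kPa

6220 kPa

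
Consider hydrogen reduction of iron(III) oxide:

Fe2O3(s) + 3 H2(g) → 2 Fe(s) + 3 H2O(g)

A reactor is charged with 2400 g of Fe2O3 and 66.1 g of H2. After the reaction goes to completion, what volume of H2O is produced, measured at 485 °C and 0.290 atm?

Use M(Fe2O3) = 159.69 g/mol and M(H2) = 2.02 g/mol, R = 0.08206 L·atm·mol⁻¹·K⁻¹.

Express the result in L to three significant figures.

7020 L

n(Fe2O3) = 2400 / 159.69 = 15.03 mol
n(H2) = 66.1 / 2.02 = 32.72 mol
For 15.03 mol Fe2O3, stoichiometry requires (3/1) × 15.03 = 45.09 mol H2; 32.72 mol is available, so H2 is limiting.
n(H2O) = (3/3) × 32.72 = 32.72 mol
V(H2O) = nRT/P = 32.72 × 0.08206 × 758.15 / 0.290 = 7019 L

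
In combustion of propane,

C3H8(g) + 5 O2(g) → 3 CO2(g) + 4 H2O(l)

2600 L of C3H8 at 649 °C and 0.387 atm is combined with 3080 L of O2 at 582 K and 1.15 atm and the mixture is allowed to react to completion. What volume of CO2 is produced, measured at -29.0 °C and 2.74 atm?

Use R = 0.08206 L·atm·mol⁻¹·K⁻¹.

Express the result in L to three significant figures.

292 L

n(C3H8) = PV/RT = (0.387 × 2600) / (0.08206 × 922.15) = 13.30 mol
n(O2) = PV/RT = (1.15 × 3080) / (0.08206 × 582) = 74.16 mol
For 13.30 mol C3H8, stoichiometry requires (5/1) × 13.30 = 66.50 mol O2; 74.16 mol is available, so C3H8 is limiting.
n(CO2) = (3/1) × 13.30 = 39.90 mol
V(CO2) = nRT/P = 39.90 × 0.08206 × 244.15 / 2.74 = 291.7 L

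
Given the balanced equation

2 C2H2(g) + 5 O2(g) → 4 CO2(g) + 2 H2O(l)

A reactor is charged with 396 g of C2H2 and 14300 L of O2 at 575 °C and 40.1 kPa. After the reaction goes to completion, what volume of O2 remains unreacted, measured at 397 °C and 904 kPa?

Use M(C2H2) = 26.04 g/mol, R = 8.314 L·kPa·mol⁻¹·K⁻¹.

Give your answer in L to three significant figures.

267 L

n(C2H2) = 396 / 26.04 = 15.21 mol
n(O2) = PV/RT = (40.1 × 14300) / (8.314 × 848.15) = 81.32 mol
For 15.21 mol C2H2, stoichiometry requires (5/2) × 15.21 = 38.03 mol O2; 81.32 mol is available, so C2H2 is limiting.
n(O2) consumed = (5/2) × 15.21 = 38.03 mol; remaining = 81.32 − 38.03 = 43.29 mol
V(O2) = nRT/P = 43.29 × 8.314 × 670.15 / 904 = 266.8 L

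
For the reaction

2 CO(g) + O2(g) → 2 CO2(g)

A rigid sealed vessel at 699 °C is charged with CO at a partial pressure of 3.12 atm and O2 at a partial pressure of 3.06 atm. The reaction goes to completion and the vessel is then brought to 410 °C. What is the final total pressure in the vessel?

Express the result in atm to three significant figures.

3.25 atm

With V and T fixed, P_i ∝ n_i, so the mole ratios apply directly to partial pressures at 699 °C.
P(O2) required for 3.12 atm of CO = (1/2) × 3.12 = 1.560 atm; available 3.06 atm, so CO is limiting.
P(O2) remaining = 3.06 − (1/2) × 3.12 = 1.500 atm
P(gaseous products) = (2)/2 × 3.12 = 3.120 atm
P_total at 699 °C = 1.500 + 3.120 = 4.620 atm
Scaling to 410 °C: P = 4.620 × 683.15/972.15 = 3.247 atm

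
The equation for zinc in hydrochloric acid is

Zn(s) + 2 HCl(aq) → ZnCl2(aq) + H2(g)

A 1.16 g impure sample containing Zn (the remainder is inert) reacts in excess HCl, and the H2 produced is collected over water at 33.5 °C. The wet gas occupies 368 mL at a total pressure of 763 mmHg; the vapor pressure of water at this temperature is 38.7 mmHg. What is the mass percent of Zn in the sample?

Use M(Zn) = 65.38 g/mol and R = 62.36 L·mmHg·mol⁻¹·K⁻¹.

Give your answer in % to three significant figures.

78.6 %

P(H2) = 763 − 38.7 = 724.3 mmHg
n(H2) = PV/RT = (724.3 × 0.3680) / (62.36 × 306.65) = 0.01394 mol
n(Zn) = (1/1) × 0.01394 = 0.01394 mol
m(Zn) = 0.01394 × 65.38 = 0.9114 g
%Zn = 0.9114 / 1.16 × 100 = 78.57%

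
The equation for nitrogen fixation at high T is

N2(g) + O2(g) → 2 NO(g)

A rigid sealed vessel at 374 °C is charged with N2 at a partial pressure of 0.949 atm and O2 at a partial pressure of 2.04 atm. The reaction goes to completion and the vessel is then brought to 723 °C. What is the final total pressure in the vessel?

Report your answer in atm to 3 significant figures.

4.60 atm

With V and T fixed, P_i ∝ n_i, so the mole ratios apply directly to partial pressures at 374 °C.
P(O2) required for 0.949 atm of N2 = (1/1) × 0.949 = 0.9490 atm; available 2.04 atm, so N2 is limiting.
P(O2) remaining = 2.04 − (1/1) × 0.949 = 1.091 atm
P(gaseous products) = (2)/1 × 0.949 = 1.898 atm
P_total at 374 °C = 1.091 + 1.898 = 2.989 atm
Scaling to 723 °C: P = 2.989 × 996.15/647.15 = 4.601 atm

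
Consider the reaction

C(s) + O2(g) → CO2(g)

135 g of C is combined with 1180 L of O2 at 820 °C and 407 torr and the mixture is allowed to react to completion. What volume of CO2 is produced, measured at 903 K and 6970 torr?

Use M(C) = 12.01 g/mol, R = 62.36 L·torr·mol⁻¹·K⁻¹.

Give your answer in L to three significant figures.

56.9 L

n(C) = 135 / 12.01 = 11.24 mol
n(O2) = PV/RT = (407 × 1180) / (62.36 × 1093.15) = 7.045 mol
For 11.24 mol C, stoichiometry requires (1/1) × 11.24 = 11.24 mol O2; 7.045 mol is available, so O2 is limiting.
n(CO2) = (1/1) × 7.045 = 7.045 mol
V(CO2) = nRT/P = 7.045 × 62.36 × 903 / 6970 = 56.92 L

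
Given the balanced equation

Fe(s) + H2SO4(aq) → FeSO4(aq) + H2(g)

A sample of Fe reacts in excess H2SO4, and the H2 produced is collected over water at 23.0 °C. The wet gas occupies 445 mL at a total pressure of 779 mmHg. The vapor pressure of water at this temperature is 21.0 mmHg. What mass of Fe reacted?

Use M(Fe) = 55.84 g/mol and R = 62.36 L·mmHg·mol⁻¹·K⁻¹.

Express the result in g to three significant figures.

1.02 g

P(H2) = 779 − 21.0 = 758.0 mmHg
n(H2) = PV/RT = (758.0 × 0.4450) / (62.36 × 296.15) = 0.01826 mol
n(Fe) = (1/1) × 0.01826 = 0.01826 mol
m(Fe) = 0.01826 × 55.84 = 1.020 g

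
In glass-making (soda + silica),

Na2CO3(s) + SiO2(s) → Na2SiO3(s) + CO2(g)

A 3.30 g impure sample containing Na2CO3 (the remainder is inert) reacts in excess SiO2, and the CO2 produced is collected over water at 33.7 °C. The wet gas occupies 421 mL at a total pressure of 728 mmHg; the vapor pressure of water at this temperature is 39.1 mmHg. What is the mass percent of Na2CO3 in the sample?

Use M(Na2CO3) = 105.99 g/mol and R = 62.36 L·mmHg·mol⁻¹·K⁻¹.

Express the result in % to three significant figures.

48.7 %

P(CO2) = 728 − 39.1 = 688.9 mmHg
n(CO2) = PV/RT = (688.9 × 0.4210) / (62.36 × 306.85) = 0.01516 mol
n(Na2CO3) = (1/1) × 0.01516 = 0.01516 mol
m(Na2CO3) = 0.01516 × 105.99 = 1.607 g
%Na2CO3 = 1.607 / 3.30 × 100 = 48.70%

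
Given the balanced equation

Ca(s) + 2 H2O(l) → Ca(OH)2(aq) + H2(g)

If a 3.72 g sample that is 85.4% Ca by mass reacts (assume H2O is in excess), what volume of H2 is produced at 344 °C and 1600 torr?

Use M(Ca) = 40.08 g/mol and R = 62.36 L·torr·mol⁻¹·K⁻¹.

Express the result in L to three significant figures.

mass of Ca = 3.72 × 85.4/100 = 3.177 g
n(Ca) = 3.177 / 40.08 = 0.07927 mol
n(H2) = (1/1) × 0.07927 = 0.07927 mol
V = nRT/P = 0.07927 × 62.36 × 617.15 / 1600 = 1.907 L

1.91 L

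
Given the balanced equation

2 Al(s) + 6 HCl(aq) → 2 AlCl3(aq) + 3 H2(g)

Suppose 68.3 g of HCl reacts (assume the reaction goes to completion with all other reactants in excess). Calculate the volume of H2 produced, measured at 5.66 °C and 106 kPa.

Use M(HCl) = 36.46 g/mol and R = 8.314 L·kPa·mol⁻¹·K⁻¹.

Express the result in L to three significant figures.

20.5 L

n(HCl) = 68.30 / 36.46 = 1.873 mol
n(H2) = (3/6) × 1.873 = 0.9365 mol
V = nRT/P = 0.9365 × 8.314 × 278.81 / 106 = 20.48 L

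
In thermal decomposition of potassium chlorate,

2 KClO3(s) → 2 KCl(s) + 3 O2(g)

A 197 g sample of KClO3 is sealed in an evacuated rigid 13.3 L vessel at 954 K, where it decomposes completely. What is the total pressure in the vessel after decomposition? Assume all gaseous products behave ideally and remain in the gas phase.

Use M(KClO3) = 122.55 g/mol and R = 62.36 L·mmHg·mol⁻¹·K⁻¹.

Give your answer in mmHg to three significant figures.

10800 mmHg

n(KClO3) = 197 / 122.55 = 1.608 mol
n(gas produced) = (3/2) × 1.608 = 2.412 mol
P = nRT/V = 2.412 × 62.36 × 954 / 13.3 = 10790 mmHg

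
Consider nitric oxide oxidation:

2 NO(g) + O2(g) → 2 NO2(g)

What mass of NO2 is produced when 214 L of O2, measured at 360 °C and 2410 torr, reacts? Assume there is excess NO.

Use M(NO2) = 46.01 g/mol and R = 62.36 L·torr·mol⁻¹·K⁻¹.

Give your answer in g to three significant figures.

1200 g

n(O2) = PV/RT = (2410 × 214) / (62.36 × 633.15) = 13.06 mol
n(NO2) = (2/1) × 13.06 = 26.12 mol
m(NO2) = 26.12 × 46.01 = 1202 g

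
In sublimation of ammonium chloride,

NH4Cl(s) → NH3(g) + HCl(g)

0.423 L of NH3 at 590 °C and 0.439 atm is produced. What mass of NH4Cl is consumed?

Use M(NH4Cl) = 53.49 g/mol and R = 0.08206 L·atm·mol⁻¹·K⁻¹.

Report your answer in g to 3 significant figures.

n(NH3) = PV/RT = (0.439 × 0.423) / (0.08206 × 863.15) = 0.002622 mol
n(NH4Cl) = (1/1) × 0.002622 = 0.002622 mol
m(NH4Cl) = 0.002622 × 53.49 = 0.1403 g

0.140 g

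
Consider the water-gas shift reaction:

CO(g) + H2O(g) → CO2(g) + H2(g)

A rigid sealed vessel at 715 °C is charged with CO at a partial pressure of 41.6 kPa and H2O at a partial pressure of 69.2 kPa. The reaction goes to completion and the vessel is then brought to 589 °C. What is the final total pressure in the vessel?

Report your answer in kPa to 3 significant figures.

At constant V, partial pressures at 715 °C are proportional to moles, so apply stoichiometry directly to pressures.
P(H2O) required for 41.6 kPa of CO = (1/1) × 41.6 = 41.60 kPa; available 69.2 kPa, so CO is limiting.
P(H2O) remaining = 69.2 − (1/1) × 41.6 = 27.60 kPa
P(gaseous products) = (1+1)/1 × 41.6 = 83.20 kPa
P_total at 715 °C = 27.60 + 83.20 = 110.8 kPa
Scaling to 589 °C: P = 110.8 × 862.15/988.15 = 96.67 kPa

96.7 kPa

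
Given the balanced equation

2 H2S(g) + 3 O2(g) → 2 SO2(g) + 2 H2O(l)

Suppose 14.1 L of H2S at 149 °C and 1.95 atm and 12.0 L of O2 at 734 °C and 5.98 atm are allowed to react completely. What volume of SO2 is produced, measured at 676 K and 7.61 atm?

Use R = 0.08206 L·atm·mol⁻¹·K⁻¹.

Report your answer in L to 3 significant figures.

n(H2S) = PV/RT = (1.95 × 14.1) / (0.08206 × 422.15) = 0.7937 mol
n(O2) = PV/RT = (5.98 × 12.0) / (0.08206 × 1007.15) = 0.8683 mol
For 0.7937 mol H2S, stoichiometry requires (3/2) × 0.7937 = 1.191 mol O2; 0.8683 mol is available, so O2 is limiting.
n(SO2) = (2/3) × 0.8683 = 0.5789 mol
V(SO2) = nRT/P = 0.5789 × 0.08206 × 676 / 7.61 = 4.220 L

4.22 L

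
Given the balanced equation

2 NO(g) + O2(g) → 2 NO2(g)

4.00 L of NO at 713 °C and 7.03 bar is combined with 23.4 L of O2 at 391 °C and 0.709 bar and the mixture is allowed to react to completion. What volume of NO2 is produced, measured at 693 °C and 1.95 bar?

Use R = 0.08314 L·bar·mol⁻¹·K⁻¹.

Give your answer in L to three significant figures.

n(NO) = PV/RT = (7.03 × 4.00) / (0.08314 × 986.15) = 0.3430 mol
n(O2) = PV/RT = (0.709 × 23.4) / (0.08314 × 664.15) = 0.3005 mol
For 0.3430 mol NO, stoichiometry requires (1/2) × 0.3430 = 0.1715 mol O2; 0.3005 mol is available, so NO is limiting.
n(NO2) = (2/2) × 0.3430 = 0.3430 mol
V(NO2) = nRT/P = 0.3430 × 0.08314 × 966.15 / 1.95 = 14.13 L

14.1 L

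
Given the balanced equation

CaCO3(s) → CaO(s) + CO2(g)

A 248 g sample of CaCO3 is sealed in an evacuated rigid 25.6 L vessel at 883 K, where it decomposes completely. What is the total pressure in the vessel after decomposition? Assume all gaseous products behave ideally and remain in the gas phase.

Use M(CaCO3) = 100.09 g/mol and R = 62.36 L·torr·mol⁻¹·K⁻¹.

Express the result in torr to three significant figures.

n(CaCO3) = 248 / 100.09 = 2.478 mol
n(gas produced) = (1/1) × 2.478 = 2.478 mol
P = nRT/V = 2.478 × 62.36 × 883 / 25.6 = 5330 torr

5330 torr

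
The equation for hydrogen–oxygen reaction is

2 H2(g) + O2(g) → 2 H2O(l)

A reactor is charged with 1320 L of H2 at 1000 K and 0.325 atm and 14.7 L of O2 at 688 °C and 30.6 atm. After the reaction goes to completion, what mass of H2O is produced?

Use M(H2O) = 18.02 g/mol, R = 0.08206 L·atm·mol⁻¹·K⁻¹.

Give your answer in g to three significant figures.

n(H2) = PV/RT = (0.325 × 1320) / (0.08206 × 1000) = 5.228 mol
n(O2) = PV/RT = (30.6 × 14.7) / (0.08206 × 961.15) = 5.703 mol
For 5.228 mol H2, stoichiometry requires (1/2) × 5.228 = 2.614 mol O2; 5.703 mol is available, so H2 is limiting.
n(H2O) = (2/2) × 5.228 = 5.228 mol
m(H2O) = 5.228 × 18.02 = 94.21 g

94.2 g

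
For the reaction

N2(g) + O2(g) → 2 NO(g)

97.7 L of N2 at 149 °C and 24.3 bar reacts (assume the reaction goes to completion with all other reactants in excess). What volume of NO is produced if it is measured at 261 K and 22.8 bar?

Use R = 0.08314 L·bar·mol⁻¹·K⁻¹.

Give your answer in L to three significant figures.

129 L

n(N2) = PV/RT = (24.3 × 97.7) / (0.08314 × 422.15) = 67.64 mol
n(NO) = (2/1) × 67.64 = 135.3 mol
V = nRT/P = 135.3 × 0.08314 × 261 / 22.8 = 128.8 L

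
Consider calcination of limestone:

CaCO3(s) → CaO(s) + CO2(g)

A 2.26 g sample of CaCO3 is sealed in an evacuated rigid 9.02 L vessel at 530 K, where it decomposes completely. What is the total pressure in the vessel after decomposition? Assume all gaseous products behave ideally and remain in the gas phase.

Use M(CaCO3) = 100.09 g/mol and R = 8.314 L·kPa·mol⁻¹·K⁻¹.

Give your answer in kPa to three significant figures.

n(CaCO3) = 2.26 / 100.09 = 0.02258 mol
n(gas produced) = (1/1) × 0.02258 = 0.02258 mol
P = nRT/V = 0.02258 × 8.314 × 530 / 9.02 = 11.03 kPa

11.0 kPa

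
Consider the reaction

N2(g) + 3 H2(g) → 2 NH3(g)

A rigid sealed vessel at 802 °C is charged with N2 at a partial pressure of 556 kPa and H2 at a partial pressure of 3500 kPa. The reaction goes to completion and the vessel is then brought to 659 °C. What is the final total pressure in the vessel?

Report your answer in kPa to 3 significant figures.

2550 kPa

Because the vessel is rigid and T is held at 802 °C, work the stoichiometry in partial pressures (P_i = n_iRT/V).
P(H2) required for 556 kPa of N2 = (3/1) × 556 = 1668 kPa; available 3500 kPa, so N2 is limiting.
P(H2) remaining = 3500 − (3/1) × 556 = 1832 kPa
P(gaseous products) = (2)/1 × 556 = 1112 kPa
P_total at 802 °C = 1832 + 1112 = 2944 kPa
Scaling to 659 °C: P = 2944 × 932.15/1075.15 = 2552 kPa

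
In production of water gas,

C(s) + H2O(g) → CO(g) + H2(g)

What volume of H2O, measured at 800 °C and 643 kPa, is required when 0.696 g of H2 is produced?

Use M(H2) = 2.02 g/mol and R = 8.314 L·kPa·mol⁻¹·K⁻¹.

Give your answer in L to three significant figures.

4.78 L

n(H2) = 0.6960 / 2.02 = 0.3446 mol
n(H2O) = (1/1) × 0.3446 = 0.3446 mol
V = nRT/P = 0.3446 × 8.314 × 1073.15 / 643 = 4.782 L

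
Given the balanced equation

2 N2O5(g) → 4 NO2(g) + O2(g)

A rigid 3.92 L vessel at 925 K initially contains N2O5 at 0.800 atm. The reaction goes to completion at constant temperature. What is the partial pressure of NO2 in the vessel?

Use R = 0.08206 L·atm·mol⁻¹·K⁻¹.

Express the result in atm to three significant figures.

1.60 atm

n(N2O5)₀ = PV/RT = (0.800 × 3.92) / (0.08206 × 925) = 0.04131 mol
n(NO2) = (4/2) × 0.04131 = 0.08262 mol
P(NO2) = nRT/V = 0.08262 × 0.08206 × 925 / 3.92 = 1.600 atm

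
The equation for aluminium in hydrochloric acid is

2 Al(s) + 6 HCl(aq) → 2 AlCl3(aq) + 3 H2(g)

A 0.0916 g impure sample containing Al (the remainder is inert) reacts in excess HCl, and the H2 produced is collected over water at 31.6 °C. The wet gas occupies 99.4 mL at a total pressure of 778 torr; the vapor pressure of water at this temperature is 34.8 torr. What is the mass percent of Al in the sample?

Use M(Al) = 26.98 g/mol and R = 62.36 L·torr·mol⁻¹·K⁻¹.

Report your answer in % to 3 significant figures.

P(H2) = 778 − 34.8 = 743.2 torr
n(H2) = PV/RT = (743.2 × 0.09940) / (62.36 × 304.75) = 0.003887 mol
n(Al) = (2/3) × 0.003887 = 0.002591 mol
m(Al) = 0.002591 × 26.98 = 0.06991 g
%Al = 0.06991 / 0.0916 × 100 = 76.32%

76.3 %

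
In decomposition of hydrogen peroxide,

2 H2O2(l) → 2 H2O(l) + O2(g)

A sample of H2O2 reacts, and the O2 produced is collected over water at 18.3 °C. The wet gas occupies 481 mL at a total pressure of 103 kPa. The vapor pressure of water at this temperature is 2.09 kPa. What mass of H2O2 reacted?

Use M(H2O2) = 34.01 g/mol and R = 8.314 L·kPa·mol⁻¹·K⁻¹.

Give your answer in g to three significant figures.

P(O2) = 103 − 2.09 = 100.9 kPa
n(O2) = PV/RT = (100.9 × 0.4810) / (8.314 × 291.45) = 0.02003 mol
n(H2O2) = (2/1) × 0.02003 = 0.04006 mol
m(H2O2) = 0.04006 × 34.01 = 1.362 g

1.36 g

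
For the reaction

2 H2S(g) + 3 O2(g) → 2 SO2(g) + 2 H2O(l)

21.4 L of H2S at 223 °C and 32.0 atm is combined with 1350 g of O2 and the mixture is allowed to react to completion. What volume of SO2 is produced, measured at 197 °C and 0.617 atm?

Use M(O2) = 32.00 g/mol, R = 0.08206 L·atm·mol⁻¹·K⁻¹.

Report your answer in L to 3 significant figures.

1050 L

n(H2S) = PV/RT = (32.0 × 21.4) / (0.08206 × 496.15) = 16.82 mol
n(O2) = 1350 / 32.00 = 42.19 mol
For 16.82 mol H2S, stoichiometry requires (3/2) × 16.82 = 25.23 mol O2; 42.19 mol is available, so H2S is limiting.
n(SO2) = (2/2) × 16.82 = 16.82 mol
V(SO2) = nRT/P = 16.82 × 0.08206 × 470.15 / 0.617 = 1052 L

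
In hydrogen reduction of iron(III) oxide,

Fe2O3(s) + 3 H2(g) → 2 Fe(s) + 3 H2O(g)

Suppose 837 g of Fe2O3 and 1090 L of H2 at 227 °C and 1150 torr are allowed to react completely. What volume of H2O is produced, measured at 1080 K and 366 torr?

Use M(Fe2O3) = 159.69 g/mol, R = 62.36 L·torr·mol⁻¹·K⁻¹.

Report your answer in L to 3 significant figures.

n(Fe2O3) = 837 / 159.69 = 5.241 mol
n(H2) = PV/RT = (1150 × 1090) / (62.36 × 500.15) = 40.19 mol
For 5.241 mol Fe2O3, stoichiometry requires (3/1) × 5.241 = 15.72 mol H2; 40.19 mol is available, so Fe2O3 is limiting.
n(H2O) = (3/1) × 5.241 = 15.72 mol
V(H2O) = nRT/P = 15.72 × 62.36 × 1080 / 366 = 2893 L

2890 L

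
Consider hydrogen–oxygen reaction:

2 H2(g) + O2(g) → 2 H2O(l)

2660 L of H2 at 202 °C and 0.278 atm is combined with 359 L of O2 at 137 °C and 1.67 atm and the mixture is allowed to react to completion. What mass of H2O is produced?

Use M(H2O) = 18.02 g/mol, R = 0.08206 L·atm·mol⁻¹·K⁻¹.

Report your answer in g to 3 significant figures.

342 g

n(H2) = PV/RT = (0.278 × 2660) / (0.08206 × 475.15) = 18.97 mol
n(O2) = PV/RT = (1.67 × 359) / (0.08206 × 410.15) = 17.81 mol
For 18.97 mol H2, stoichiometry requires (1/2) × 18.97 = 9.485 mol O2; 17.81 mol is available, so H2 is limiting.
n(H2O) = (2/2) × 18.97 = 18.97 mol
m(H2O) = 18.97 × 18.02 = 341.8 g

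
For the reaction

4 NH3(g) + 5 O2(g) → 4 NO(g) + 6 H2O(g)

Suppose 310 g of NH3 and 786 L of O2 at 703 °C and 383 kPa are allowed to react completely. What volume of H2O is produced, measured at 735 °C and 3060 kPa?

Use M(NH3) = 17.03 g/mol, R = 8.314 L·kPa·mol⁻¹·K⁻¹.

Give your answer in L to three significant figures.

74.8 L

n(NH3) = 310 / 17.03 = 18.20 mol
n(O2) = PV/RT = (383 × 786) / (8.314 × 976.15) = 37.09 mol
For 18.20 mol NH3, stoichiometry requires (5/4) × 18.20 = 22.75 mol O2; 37.09 mol is available, so NH3 is limiting.
n(H2O) = (6/4) × 18.20 = 27.30 mol
V(H2O) = nRT/P = 27.30 × 8.314 × 1008.15 / 3060 = 74.78 L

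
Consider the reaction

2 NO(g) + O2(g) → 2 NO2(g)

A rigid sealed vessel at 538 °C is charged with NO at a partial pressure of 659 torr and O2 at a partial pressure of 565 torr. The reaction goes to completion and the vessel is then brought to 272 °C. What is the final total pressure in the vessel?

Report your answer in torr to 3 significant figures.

601 torr

At constant V, partial pressures at 538 °C are proportional to moles, so apply stoichiometry directly to pressures.
P(O2) required for 659 torr of NO = (1/2) × 659 = 329.5 torr; available 565 torr, so NO is limiting.
P(O2) remaining = 565 − (1/2) × 659 = 235.5 torr
P(gaseous products) = (2)/2 × 659 = 659.0 torr
P_total at 538 °C = 235.5 + 659.0 = 894.5 torr
Scaling to 272 °C: P = 894.5 × 545.15/811.15 = 601.2 torr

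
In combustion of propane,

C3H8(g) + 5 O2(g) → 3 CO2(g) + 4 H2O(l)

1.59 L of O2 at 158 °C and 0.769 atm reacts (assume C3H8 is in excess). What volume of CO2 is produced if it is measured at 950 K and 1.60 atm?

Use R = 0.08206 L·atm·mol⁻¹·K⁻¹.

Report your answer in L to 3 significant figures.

n(O2) = PV/RT = (0.769 × 1.59) / (0.08206 × 431.15) = 0.03456 mol
n(CO2) = (3/5) × 0.03456 = 0.02074 mol
V = nRT/P = 0.02074 × 0.08206 × 950 / 1.60 = 1.011 L

1.01 L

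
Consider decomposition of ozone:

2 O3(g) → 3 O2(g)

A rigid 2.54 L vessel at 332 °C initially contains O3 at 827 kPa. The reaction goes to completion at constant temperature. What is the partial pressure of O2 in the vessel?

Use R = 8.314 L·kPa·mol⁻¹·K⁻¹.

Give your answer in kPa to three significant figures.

n(O3)₀ = PV/RT = (827 × 2.54) / (8.314 × 605.15) = 0.4175 mol
n(O2) = (3/2) × 0.4175 = 0.6262 mol
P(O2) = nRT/V = 0.6262 × 8.314 × 605.15 / 2.54 = 1240 kPa

1240 kPa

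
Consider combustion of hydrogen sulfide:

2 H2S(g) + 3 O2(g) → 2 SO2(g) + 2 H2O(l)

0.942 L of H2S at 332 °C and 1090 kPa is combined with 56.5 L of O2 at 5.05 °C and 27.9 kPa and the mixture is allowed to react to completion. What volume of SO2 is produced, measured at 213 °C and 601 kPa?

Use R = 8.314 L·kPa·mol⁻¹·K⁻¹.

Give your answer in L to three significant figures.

1.37 L

n(H2S) = PV/RT = (1090 × 0.942) / (8.314 × 605.15) = 0.2041 mol
n(O2) = PV/RT = (27.9 × 56.5) / (8.314 × 278.2) = 0.6815 mol
For 0.2041 mol H2S, stoichiometry requires (3/2) × 0.2041 = 0.3062 mol O2; 0.6815 mol is available, so H2S is limiting.
n(SO2) = (2/2) × 0.2041 = 0.2041 mol
V(SO2) = nRT/P = 0.2041 × 8.314 × 486.15 / 601 = 1.373 L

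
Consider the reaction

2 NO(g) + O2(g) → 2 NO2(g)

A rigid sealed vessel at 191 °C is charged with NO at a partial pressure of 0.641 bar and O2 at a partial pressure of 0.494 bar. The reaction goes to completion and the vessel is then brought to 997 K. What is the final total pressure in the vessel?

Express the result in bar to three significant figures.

1.75 bar

With V and T fixed, P_i ∝ n_i, so the mole ratios apply directly to partial pressures at 191 °C.
P(O2) required for 0.641 bar of NO = (1/2) × 0.641 = 0.3205 bar; available 0.494 bar, so NO is limiting.
P(O2) remaining = 0.494 − (1/2) × 0.641 = 0.1735 bar
P(gaseous products) = (2)/2 × 0.641 = 0.6410 bar
P_total at 191 °C = 0.1735 + 0.6410 = 0.8145 bar
Scaling to 997 K: P = 0.8145 × 997/464.15 = 1.750 bar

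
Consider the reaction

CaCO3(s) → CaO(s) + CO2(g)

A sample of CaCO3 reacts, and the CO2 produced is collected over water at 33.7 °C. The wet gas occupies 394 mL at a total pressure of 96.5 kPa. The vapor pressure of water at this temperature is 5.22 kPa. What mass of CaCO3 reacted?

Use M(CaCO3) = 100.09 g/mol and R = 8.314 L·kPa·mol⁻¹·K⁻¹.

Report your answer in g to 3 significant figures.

P(CO2) = 96.5 − 5.22 = 91.28 kPa
n(CO2) = PV/RT = (91.28 × 0.3940) / (8.314 × 306.85) = 0.01410 mol
n(CaCO3) = (1/1) × 0.01410 = 0.01410 mol
m(CaCO3) = 0.01410 × 100.09 = 1.411 g

1.41 g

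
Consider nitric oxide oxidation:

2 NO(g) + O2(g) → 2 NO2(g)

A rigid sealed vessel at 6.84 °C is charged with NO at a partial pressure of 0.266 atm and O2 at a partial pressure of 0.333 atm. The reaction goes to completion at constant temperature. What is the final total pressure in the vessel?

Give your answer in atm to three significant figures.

0.466 atm

With V and T fixed, P_i ∝ n_i, so the mole ratios apply directly to partial pressures at 6.84 °C.
P(O2) required for 0.266 atm of NO = (1/2) × 0.266 = 0.1330 atm; available 0.333 atm, so NO is limiting.
P(O2) remaining = 0.333 − (1/2) × 0.266 = 0.2000 atm
P(gaseous products) = (2)/2 × 0.266 = 0.2660 atm
P_total at 6.84 °C = 0.2000 + 0.2660 = 0.4660 atm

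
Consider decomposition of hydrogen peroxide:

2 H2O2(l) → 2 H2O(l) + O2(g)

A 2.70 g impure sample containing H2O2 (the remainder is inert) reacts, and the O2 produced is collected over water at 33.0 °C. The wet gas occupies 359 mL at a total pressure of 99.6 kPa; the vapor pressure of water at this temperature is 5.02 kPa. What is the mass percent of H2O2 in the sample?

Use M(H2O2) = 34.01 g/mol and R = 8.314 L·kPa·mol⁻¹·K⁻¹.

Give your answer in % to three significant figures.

33.6 %

P(O2) = 99.6 − 5.02 = 94.58 kPa
n(O2) = PV/RT = (94.58 × 0.3590) / (8.314 × 306.15) = 0.01334 mol
n(H2O2) = (2/1) × 0.01334 = 0.02668 mol
m(H2O2) = 0.02668 × 34.01 = 0.9074 g
%H2O2 = 0.9074 / 2.70 × 100 = 33.61%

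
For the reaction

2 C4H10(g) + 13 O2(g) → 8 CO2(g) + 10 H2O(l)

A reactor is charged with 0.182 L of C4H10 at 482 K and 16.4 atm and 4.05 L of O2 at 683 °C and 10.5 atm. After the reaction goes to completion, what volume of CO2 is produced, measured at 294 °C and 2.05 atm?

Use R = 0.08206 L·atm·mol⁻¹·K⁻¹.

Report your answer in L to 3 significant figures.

6.85 L

n(C4H10) = PV/RT = (16.4 × 0.182) / (0.08206 × 482) = 0.07546 mol
n(O2) = PV/RT = (10.5 × 4.05) / (0.08206 × 956.15) = 0.5420 mol
For 0.07546 mol C4H10, stoichiometry requires (13/2) × 0.07546 = 0.4905 mol O2; 0.5420 mol is available, so C4H10 is limiting.
n(CO2) = (8/2) × 0.07546 = 0.3018 mol
V(CO2) = nRT/P = 0.3018 × 0.08206 × 567.15 / 2.05 = 6.852 L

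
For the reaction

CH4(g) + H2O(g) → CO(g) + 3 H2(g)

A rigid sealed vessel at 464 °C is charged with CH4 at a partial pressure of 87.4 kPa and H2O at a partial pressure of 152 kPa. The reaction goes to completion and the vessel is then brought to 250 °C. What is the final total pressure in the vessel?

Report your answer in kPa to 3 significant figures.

294 kPa

Because the vessel is rigid and T is held at 464 °C, work the stoichiometry in partial pressures (P_i = n_iRT/V).
P(H2O) required for 87.4 kPa of CH4 = (1/1) × 87.4 = 87.40 kPa; available 152 kPa, so CH4 is limiting.
P(H2O) remaining = 152 − (1/1) × 87.4 = 64.60 kPa
P(gaseous products) = (1+3)/1 × 87.4 = 349.6 kPa
P_total at 464 °C = 64.60 + 349.6 = 414.2 kPa
Scaling to 250 °C: P = 414.2 × 523.15/737.15 = 294.0 kPa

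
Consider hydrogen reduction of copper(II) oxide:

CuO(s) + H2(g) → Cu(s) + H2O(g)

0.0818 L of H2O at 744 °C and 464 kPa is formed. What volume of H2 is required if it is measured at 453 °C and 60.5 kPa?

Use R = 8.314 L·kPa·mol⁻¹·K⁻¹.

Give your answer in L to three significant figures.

0.448 L

n(H2O) = PV/RT = (464 × 0.0818) / (8.314 × 1017.15) = 0.004488 mol
n(H2) = (1/1) × 0.004488 = 0.004488 mol
V = nRT/P = 0.004488 × 8.314 × 726.15 / 60.5 = 0.4479 L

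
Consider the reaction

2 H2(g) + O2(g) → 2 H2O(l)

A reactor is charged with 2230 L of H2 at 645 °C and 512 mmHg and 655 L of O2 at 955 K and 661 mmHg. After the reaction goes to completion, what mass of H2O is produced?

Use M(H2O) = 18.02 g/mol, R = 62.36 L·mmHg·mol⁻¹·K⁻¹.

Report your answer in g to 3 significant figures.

n(H2) = PV/RT = (512 × 2230) / (62.36 × 918.15) = 19.94 mol
n(O2) = PV/RT = (661 × 655) / (62.36 × 955) = 7.270 mol
For 19.94 mol H2, stoichiometry requires (1/2) × 19.94 = 9.970 mol O2; 7.270 mol is available, so O2 is limiting.
n(H2O) = (2/1) × 7.270 = 14.54 mol
m(H2O) = 14.54 × 18.02 = 262.0 g

262 g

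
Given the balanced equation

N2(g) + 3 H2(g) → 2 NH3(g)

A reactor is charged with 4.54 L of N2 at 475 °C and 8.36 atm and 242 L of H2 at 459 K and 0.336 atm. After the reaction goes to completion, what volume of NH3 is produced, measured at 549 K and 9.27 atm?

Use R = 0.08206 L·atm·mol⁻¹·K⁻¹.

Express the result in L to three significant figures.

n(N2) = PV/RT = (8.36 × 4.54) / (0.08206 × 748.15) = 0.6182 mol
n(H2) = PV/RT = (0.336 × 242) / (0.08206 × 459) = 2.159 mol
For 0.6182 mol N2, stoichiometry requires (3/1) × 0.6182 = 1.855 mol H2; 2.159 mol is available, so N2 is limiting.
n(NH3) = (2/1) × 0.6182 = 1.236 mol
V(NH3) = nRT/P = 1.236 × 0.08206 × 549 / 9.27 = 6.007 L

6.01 L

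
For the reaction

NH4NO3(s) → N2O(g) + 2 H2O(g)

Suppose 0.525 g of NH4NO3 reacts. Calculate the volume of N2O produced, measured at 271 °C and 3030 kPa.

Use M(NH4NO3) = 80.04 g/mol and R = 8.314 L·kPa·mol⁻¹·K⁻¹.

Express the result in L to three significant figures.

0.00979 L

n(NH4NO3) = 0.5250 / 80.04 = 0.006559 mol
n(N2O) = (1/1) × 0.006559 = 0.006559 mol
V = nRT/P = 0.006559 × 8.314 × 544.15 / 3030 = 0.009793 L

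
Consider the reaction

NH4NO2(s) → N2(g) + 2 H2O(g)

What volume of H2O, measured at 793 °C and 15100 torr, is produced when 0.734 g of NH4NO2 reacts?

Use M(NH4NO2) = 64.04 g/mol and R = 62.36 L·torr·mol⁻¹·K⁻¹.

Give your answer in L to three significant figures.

0.101 L

n(NH4NO2) = 0.7340 / 64.04 = 0.01146 mol
n(H2O) = (2/1) × 0.01146 = 0.02292 mol
V = nRT/P = 0.02292 × 62.36 × 1066.15 / 15100 = 0.1009 L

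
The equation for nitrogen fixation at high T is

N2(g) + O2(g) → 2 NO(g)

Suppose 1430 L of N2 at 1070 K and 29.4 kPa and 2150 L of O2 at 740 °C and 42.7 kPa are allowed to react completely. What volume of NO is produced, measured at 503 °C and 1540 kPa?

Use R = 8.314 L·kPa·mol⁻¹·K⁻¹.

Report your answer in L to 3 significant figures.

n(N2) = PV/RT = (29.4 × 1430) / (8.314 × 1070) = 4.726 mol
n(O2) = PV/RT = (42.7 × 2150) / (8.314 × 1013.15) = 10.90 mol
For 4.726 mol N2, stoichiometry requires (1/1) × 4.726 = 4.726 mol O2; 10.90 mol is available, so N2 is limiting.
n(NO) = (2/1) × 4.726 = 9.452 mol
V(NO) = nRT/P = 9.452 × 8.314 × 776.15 / 1540 = 39.61 L

39.6 L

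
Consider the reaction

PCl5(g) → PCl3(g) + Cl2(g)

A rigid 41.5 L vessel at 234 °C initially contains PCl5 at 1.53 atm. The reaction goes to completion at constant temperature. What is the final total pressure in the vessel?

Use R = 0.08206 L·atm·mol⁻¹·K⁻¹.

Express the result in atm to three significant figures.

At constant T and V, P ∝ n(gas): 1 mol gas → 2 mol gas.
P_final = (2/1) × 1.53 = 3.060 atm

3.06 atm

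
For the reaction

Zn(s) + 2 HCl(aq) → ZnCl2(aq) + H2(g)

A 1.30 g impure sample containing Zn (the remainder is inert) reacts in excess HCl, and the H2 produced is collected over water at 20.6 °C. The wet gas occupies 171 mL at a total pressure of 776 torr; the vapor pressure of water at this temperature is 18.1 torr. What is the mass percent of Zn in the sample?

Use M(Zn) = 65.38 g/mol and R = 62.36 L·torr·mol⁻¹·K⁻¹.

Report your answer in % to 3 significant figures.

35.6 %

P(H2) = 776 − 18.1 = 757.9 torr
n(H2) = PV/RT = (757.9 × 0.1710) / (62.36 × 293.75) = 0.007075 mol
n(Zn) = (1/1) × 0.007075 = 0.007075 mol
m(Zn) = 0.007075 × 65.38 = 0.4626 g
%Zn = 0.4626 / 1.30 × 100 = 35.58%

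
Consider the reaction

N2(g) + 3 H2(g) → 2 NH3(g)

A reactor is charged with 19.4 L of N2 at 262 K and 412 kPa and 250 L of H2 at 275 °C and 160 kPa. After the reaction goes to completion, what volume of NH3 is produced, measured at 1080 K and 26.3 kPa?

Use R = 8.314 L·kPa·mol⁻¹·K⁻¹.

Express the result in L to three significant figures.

n(N2) = PV/RT = (412 × 19.4) / (8.314 × 262) = 3.669 mol
n(H2) = PV/RT = (160 × 250) / (8.314 × 548.15) = 8.777 mol
For 3.669 mol N2, stoichiometry requires (3/1) × 3.669 = 11.01 mol H2; 8.777 mol is available, so H2 is limiting.
n(NH3) = (2/3) × 8.777 = 5.851 mol
V(NH3) = nRT/P = 5.851 × 8.314 × 1080 / 26.3 = 1998 L

2000 L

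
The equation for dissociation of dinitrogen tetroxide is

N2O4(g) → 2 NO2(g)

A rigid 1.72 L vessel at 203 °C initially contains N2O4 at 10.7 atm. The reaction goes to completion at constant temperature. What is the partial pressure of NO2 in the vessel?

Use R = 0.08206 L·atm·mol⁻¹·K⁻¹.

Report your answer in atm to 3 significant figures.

n(N2O4)₀ = PV/RT = (10.7 × 1.72) / (0.08206 × 476.15) = 0.4710 mol
n(NO2) = (2/1) × 0.4710 = 0.9420 mol
P(NO2) = nRT/V = 0.9420 × 0.08206 × 476.15 / 1.72 = 21.40 atm

21.4 atm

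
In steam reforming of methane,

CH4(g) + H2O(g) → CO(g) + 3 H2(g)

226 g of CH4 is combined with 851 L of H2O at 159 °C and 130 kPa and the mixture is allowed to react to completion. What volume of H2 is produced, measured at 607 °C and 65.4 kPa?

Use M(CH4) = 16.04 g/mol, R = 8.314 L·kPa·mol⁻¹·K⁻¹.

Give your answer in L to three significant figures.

n(CH4) = 226 / 16.04 = 14.09 mol
n(H2O) = PV/RT = (130 × 851) / (8.314 × 432.15) = 30.79 mol
For 14.09 mol CH4, stoichiometry requires (1/1) × 14.09 = 14.09 mol H2O; 30.79 mol is available, so CH4 is limiting.
n(H2) = (3/1) × 14.09 = 42.27 mol
V(H2) = nRT/P = 42.27 × 8.314 × 880.15 / 65.4 = 4730 L

4730 L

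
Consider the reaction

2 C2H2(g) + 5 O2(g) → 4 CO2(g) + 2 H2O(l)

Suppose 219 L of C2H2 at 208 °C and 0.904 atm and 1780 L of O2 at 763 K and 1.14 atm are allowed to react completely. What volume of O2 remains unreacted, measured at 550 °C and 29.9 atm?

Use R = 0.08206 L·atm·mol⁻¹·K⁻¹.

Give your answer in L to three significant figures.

n(C2H2) = PV/RT = (0.904 × 219) / (0.08206 × 481.15) = 5.014 mol
n(O2) = PV/RT = (1.14 × 1780) / (0.08206 × 763) = 32.41 mol
For 5.014 mol C2H2, stoichiometry requires (5/2) × 5.014 = 12.54 mol O2; 32.41 mol is available, so C2H2 is limiting.
n(O2) consumed = (5/2) × 5.014 = 12.54 mol; remaining = 32.41 − 12.54 = 19.87 mol
V(O2) = nRT/P = 19.87 × 0.08206 × 823.15 / 29.9 = 44.89 L

44.9 L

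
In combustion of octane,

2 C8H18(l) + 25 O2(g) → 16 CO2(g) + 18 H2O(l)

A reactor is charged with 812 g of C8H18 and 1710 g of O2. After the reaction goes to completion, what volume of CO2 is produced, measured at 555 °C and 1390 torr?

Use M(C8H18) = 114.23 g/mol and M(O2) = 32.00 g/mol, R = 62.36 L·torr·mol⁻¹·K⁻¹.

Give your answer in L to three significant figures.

n(C8H18) = 812 / 114.23 = 7.108 mol
n(O2) = 1710 / 32.00 = 53.44 mol
For 7.108 mol C8H18, stoichiometry requires (25/2) × 7.108 = 88.85 mol O2; 53.44 mol is available, so O2 is limiting.
n(CO2) = (16/25) × 53.44 = 34.20 mol
V(CO2) = nRT/P = 34.20 × 62.36 × 828.15 / 1390 = 1271 L

1270 L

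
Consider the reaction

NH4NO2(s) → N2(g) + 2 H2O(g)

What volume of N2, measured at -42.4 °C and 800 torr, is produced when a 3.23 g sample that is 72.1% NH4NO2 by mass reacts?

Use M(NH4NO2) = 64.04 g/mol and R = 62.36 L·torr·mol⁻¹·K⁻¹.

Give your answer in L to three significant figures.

mass of NH4NO2 = 3.23 × 72.1/100 = 2.329 g
n(NH4NO2) = 2.329 / 64.04 = 0.03637 mol
n(N2) = (1/1) × 0.03637 = 0.03637 mol
V = nRT/P = 0.03637 × 62.36 × 230.75 / 800 = 0.6542 L

0.654 L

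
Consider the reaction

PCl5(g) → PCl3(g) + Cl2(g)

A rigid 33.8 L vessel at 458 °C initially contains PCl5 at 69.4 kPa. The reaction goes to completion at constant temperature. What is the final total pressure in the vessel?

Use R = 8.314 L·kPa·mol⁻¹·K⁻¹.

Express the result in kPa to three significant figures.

Rigid vessel, constant T ⇒ P scales with total gas moles (1 → 2).
P_final = (2/1) × 69.4 = 138.8 kPa

139 kPa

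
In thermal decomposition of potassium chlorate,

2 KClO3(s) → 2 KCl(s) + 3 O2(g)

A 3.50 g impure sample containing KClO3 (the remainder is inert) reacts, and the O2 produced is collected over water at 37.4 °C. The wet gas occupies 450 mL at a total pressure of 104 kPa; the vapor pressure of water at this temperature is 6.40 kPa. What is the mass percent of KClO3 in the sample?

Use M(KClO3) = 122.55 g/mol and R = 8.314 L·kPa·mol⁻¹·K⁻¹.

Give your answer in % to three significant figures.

39.7 %

P(O2) = 104 − 6.40 = 97.60 kPa
n(O2) = PV/RT = (97.60 × 0.4500) / (8.314 × 310.55) = 0.01701 mol
n(KClO3) = (2/3) × 0.01701 = 0.01134 mol
m(KClO3) = 0.01134 × 122.55 = 1.390 g
%KClO3 = 1.390 / 3.50 × 100 = 39.71%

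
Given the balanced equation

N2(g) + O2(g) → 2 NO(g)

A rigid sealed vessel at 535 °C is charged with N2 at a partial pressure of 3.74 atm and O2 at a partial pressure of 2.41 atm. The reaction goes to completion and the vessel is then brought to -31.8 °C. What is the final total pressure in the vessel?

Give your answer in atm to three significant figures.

Because the vessel is rigid and T is held at 535 °C, work the stoichiometry in partial pressures (P_i = n_iRT/V).
P(O2) required for 3.74 atm of N2 = (1/1) × 3.74 = 3.740 atm; available 2.41 atm, so O2 is limiting.
P(N2) remaining = 3.74 − (1/1) × 2.41 = 1.330 atm
P(gaseous products) = (2)/1 × 2.41 = 4.820 atm
P_total at 535 °C = 1.330 + 4.820 = 6.150 atm
Scaling to -31.8 °C: P = 6.150 × 241.35/808.15 = 1.837 atm

1.84 atm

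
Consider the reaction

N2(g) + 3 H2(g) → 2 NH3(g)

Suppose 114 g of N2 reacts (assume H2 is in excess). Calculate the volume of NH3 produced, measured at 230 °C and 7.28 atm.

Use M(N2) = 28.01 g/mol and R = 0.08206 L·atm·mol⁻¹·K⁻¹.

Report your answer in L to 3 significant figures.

n(N2) = 114.0 / 28.01 = 4.070 mol
n(NH3) = (2/1) × 4.070 = 8.140 mol
V = nRT/P = 8.140 × 0.08206 × 503.15 / 7.28 = 46.17 L

46.2 L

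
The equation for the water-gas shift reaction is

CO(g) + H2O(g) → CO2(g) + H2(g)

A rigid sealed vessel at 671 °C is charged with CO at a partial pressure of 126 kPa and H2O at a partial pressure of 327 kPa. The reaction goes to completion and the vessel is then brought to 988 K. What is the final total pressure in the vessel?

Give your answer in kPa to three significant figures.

With V and T fixed, P_i ∝ n_i, so the mole ratios apply directly to partial pressures at 671 °C.
P(H2O) required for 126 kPa of CO = (1/1) × 126 = 126.0 kPa; available 327 kPa, so CO is limiting.
P(H2O) remaining = 327 − (1/1) × 126 = 201.0 kPa
P(gaseous products) = (1+1)/1 × 126 = 252.0 kPa
P_total at 671 °C = 201.0 + 252.0 = 453.0 kPa
Scaling to 988 K: P = 453.0 × 988/944.15 = 474.0 kPa

474 kPa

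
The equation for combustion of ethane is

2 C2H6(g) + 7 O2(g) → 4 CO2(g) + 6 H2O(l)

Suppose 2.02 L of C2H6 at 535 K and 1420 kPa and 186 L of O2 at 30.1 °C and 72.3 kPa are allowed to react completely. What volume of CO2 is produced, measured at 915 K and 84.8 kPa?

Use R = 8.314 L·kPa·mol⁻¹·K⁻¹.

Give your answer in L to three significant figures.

116 L

n(C2H6) = PV/RT = (1420 × 2.02) / (8.314 × 535) = 0.6449 mol
n(O2) = PV/RT = (72.3 × 186) / (8.314 × 303.25) = 5.334 mol
For 0.6449 mol C2H6, stoichiometry requires (7/2) × 0.6449 = 2.257 mol O2; 5.334 mol is available, so C2H6 is limiting.
n(CO2) = (4/2) × 0.6449 = 1.290 mol
V(CO2) = nRT/P = 1.290 × 8.314 × 915 / 84.8 = 115.7 L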